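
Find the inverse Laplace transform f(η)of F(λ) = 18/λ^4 3 * η^3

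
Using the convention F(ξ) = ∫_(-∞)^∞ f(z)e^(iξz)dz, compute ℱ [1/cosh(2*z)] pi/(2*cosh(pi*ξ/4))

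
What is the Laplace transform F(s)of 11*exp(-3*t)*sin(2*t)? 22/((s + 3)^2 + 4)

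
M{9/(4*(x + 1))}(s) 9*pi*csc(pi*s)/4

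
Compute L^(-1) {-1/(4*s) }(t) -1/4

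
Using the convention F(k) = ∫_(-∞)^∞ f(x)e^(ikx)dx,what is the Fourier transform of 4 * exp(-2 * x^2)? 2 * sqrt(2) * sqrt(pi) * exp(-k^2/8)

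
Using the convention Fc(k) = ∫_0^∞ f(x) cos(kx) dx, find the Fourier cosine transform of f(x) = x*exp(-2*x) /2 (4 - k^2) /(2*(k^2 + 4) ^2) 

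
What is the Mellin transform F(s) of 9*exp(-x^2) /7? 9*gamma(s/2) /14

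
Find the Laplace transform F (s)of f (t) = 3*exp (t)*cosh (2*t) 3*(s - 1)/ ( (s - 1)^2 - 4)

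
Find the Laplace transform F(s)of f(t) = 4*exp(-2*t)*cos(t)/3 4*(s+2)/(3*((s+2)^2+1))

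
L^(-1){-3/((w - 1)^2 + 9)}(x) -exp(x) * sin(3 * x)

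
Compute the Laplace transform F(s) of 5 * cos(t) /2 5 * s/(2 * (s^2+1) ) 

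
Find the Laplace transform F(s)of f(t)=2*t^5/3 80/s^6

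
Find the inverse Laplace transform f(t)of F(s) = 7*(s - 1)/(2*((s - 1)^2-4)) 7*exp(t)*cosh(2*t)/2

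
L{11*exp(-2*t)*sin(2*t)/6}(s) 11/(3*((s + 2)^2 + 4))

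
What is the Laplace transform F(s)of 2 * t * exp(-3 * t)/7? 2/(7 * (s + 3)^2)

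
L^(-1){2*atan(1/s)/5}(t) 2*sin(t)/(5*t)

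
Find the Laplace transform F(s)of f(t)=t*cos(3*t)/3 (s^2 - 9)/(3*(s^2 + 9)^2)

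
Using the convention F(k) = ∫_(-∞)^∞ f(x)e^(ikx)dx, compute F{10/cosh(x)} 10*pi/cosh(pi*k/2)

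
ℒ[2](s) 2/s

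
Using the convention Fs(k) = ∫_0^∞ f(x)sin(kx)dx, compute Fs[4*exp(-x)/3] 4*k/(3*(k^2 + 1))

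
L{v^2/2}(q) q^(-3) 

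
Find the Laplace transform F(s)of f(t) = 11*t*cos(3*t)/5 11*(s^2 - 9)/(5*(s^2 + 9)^2)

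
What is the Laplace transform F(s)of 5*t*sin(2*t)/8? 5*s/(2*(s^2+4)^2)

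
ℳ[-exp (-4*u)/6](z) -gamma (z)/ (6*2^ (2*z))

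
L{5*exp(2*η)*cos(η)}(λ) 5*(λ - 2)/((λ - 2)^2 + 1)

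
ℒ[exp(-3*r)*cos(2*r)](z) (z+3)/((z+3)^2+4)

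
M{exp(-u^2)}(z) gamma(z/2)/2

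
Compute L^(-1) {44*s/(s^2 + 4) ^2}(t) 11*t*sin(2*t) 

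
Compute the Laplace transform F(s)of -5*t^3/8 -15/(4*s^4)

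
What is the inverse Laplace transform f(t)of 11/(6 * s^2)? 11 * t/6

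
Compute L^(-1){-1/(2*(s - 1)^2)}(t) -t*exp(t)/2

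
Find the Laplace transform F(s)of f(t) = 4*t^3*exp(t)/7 24/(7*(s - 1)^4)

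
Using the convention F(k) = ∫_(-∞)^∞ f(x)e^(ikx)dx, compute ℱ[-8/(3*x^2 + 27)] -8*pi*exp(-3*Abs(k))/9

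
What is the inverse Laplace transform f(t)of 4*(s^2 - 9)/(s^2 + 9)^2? 4*t*cos(3*t)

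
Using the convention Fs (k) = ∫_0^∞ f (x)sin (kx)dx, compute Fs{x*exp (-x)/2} k/ (k^2 + 1)^2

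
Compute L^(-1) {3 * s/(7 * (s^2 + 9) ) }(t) 3 * cos(3 * t) /7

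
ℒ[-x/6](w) -1/ (6 * w^2)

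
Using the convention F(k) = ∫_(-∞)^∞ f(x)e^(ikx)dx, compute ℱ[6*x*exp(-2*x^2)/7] 3*sqrt(2)*I*sqrt(pi)*k*exp(-k^2/8)/28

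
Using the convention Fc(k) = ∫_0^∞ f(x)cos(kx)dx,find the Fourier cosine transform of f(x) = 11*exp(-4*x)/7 44/(7*(k^2 + 16))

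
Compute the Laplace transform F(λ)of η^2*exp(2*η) 2/(λ - 2)^3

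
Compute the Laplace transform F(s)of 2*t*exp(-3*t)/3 2/(3*(s + 3)^2)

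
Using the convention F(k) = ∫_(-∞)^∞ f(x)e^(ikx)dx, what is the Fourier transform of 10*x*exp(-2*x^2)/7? 5*sqrt(2)*I*sqrt(pi)*k*exp(-k^2/8)/28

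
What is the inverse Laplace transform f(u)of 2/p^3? u^2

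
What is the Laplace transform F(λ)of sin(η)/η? atan(1/λ)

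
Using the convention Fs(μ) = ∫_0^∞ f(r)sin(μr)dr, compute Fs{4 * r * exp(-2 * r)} 16 * μ/(μ^2+4)^2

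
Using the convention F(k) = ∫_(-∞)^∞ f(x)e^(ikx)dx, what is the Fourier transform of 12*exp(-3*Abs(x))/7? 72/(7*(k^2 + 9))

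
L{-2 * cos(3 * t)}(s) -2 * s/(s^2 + 9)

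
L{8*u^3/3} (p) 16/p^4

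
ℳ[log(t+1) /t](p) -pi * csc(pi * p) /(p - 1) 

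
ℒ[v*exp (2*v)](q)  (q - 2)^ (-2)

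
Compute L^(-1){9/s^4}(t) 3*t^3/2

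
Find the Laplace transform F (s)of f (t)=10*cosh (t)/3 10*s/ (3*(s^2 - 1))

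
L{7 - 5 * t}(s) 7/s - 5/s^2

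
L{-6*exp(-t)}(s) -6/(s+1)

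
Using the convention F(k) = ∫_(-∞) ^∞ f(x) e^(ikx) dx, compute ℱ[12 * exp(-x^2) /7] 12 * sqrt(pi) * exp(-k^2/4) /7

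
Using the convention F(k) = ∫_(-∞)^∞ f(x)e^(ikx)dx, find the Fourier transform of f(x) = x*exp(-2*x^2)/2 sqrt(2)*I*sqrt(pi)*k*exp(-k^2/8)/16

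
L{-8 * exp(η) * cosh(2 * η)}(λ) 8 * (1 - λ)/((λ - 1)^2-4)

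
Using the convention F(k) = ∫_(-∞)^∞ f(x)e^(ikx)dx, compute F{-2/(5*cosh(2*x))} -pi/(5*cosh(pi*k/4))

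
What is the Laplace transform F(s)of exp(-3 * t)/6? 1/(6 * (s+3))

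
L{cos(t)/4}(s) s/(4 * (s^2 + 1))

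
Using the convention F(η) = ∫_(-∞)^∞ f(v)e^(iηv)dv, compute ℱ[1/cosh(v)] pi/cosh(pi*η/2)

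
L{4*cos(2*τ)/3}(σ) 4*σ/(3*(σ^2 + 4))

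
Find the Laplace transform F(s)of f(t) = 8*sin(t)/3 8/(3*(s^2 + 1))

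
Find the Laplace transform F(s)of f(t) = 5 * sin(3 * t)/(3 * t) 5 * atan(3/s)/3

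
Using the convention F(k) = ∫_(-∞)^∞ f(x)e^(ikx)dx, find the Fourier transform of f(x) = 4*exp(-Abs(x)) 8/(k^2 + 1)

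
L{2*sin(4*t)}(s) 8/(s^2+16)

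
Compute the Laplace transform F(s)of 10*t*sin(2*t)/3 40*s/(3*(s^2 + 4)^2)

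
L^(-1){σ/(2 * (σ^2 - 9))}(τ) cosh(3 * τ)/2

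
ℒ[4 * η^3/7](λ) 24/ (7 * λ^4)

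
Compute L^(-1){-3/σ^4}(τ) -τ^3/2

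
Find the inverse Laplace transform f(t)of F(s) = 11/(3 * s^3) 11 * t^2/6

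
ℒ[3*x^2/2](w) 3/w^3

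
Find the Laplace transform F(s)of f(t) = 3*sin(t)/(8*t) 3*atan(1/s)/8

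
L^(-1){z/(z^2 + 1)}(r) cos(r)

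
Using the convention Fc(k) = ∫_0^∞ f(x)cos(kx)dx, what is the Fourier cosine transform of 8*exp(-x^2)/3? 4*sqrt(pi)*exp(-k^2/4)/3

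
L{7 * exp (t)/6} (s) 7/ (6 * (s - 1))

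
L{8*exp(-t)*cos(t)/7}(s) 8*(s + 1)/(7*((s + 1)^2 + 1))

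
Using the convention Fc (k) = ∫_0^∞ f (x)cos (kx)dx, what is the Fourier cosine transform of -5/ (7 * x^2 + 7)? -5 * pi * exp (-k)/14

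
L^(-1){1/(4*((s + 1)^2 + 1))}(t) exp(-t)*sin(t)/4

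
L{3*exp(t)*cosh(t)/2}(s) 3*(s - 1)/(2*s*(s - 2))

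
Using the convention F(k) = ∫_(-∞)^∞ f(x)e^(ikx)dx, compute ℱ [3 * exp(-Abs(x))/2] 3/(k^2 + 1)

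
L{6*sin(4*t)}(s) 24/(s^2+16)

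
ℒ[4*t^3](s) 24/s^4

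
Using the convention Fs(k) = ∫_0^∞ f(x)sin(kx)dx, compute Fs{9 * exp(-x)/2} 9 * k/(2 * (k^2 + 1))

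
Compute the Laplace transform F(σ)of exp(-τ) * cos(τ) (σ+1)/((σ+1)^2+1)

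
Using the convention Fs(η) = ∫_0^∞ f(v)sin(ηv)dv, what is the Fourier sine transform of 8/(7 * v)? 4 * pi/7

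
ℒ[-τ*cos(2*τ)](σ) (4 - σ^2)/(σ^2 + 4)^2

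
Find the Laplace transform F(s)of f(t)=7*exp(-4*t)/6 7/(6*(s + 4))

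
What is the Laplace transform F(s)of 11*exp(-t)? 11/(s + 1)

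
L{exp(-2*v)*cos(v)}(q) (q+2)/((q+2)^2+1)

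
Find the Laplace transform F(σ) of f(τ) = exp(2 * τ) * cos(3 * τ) (σ - 2) /((σ - 2) ^2 + 9) 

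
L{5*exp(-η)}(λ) 5/(λ + 1)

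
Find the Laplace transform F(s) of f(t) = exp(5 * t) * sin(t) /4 1/(4 * ((s - 5) ^2 + 1) ) 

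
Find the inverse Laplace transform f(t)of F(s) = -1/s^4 -t^3/6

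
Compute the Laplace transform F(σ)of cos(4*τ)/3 σ/(3*(σ^2 + 16))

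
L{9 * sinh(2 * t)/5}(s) 18/(5 * (s^2 - 4))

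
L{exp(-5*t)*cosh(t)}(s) (s+5)/((s+5)^2 - 1)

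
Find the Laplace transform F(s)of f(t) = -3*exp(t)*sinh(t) -3/(s*(s - 2))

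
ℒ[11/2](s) 11/(2 * s)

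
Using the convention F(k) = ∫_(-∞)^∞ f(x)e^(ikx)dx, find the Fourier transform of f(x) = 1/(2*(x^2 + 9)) pi*exp(-3*Abs(k))/6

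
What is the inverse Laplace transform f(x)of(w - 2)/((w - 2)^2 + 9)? exp(2*x)*cos(3*x)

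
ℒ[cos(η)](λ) λ/(λ^2 + 1)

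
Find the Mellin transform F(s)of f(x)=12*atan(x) -6*pi*sec(pi*s/2)/s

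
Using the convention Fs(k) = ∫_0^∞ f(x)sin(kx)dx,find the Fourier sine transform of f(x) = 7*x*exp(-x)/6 7*k/(3*(k^2 + 1)^2)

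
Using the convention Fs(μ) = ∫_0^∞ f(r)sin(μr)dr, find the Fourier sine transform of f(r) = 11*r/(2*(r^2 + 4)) 11*pi*exp(-2*μ)/4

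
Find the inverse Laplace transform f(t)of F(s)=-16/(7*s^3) -8*t^2/7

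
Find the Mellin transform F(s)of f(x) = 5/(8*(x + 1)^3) 5*pi*(s - 2)*(s - 1)/(16*sin(pi*s))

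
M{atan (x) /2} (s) -pi*sec (pi*s/2) / (4*s) 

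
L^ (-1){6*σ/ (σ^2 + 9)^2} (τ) τ*sin (3*τ)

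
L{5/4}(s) 5/(4*s)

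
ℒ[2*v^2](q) 4/q^3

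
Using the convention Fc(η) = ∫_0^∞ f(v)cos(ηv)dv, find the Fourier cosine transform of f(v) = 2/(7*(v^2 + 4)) pi*exp(-2*η)/14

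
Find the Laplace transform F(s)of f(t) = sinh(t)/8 1/(8*(s^2 - 1))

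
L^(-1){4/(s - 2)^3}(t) 2 * t^2 * exp(2 * t)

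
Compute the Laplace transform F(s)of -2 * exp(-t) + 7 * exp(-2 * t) 7/(s + 2) - 2/(s + 1)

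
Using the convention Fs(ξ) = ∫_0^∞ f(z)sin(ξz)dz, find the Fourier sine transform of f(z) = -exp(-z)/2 -ξ/(2*ξ^2 + 2)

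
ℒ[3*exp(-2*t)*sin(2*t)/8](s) 3/(4*((s + 2)^2 + 4))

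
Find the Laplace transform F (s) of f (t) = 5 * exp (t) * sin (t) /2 5/ (2 * ( (s - 1) ^2+1) ) 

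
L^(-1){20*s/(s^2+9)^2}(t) 10*t*sin(3*t)/3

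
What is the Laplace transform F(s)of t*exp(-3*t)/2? 1/(2*(s + 3)^2)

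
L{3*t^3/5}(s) 18/(5*s^4)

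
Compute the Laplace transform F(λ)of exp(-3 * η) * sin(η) 1/((λ + 3)^2 + 1)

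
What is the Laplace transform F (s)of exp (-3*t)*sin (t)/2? 1/ (2*( (s + 3)^2 + 1))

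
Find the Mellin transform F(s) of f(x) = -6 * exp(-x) -6 * gamma(s) 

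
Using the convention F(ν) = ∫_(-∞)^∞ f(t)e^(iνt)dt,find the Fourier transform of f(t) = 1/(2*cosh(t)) pi/(2*cosh(pi*ν/2))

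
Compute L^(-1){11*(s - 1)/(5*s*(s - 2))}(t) 11*exp(t)*cosh(t)/5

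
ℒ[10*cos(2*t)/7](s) 10*s/(7*(s^2 + 4))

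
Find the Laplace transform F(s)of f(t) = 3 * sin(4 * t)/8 3/(2 * (s^2 + 16))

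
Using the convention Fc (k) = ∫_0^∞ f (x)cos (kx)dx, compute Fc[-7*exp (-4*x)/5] -28/ (5*k^2 + 80)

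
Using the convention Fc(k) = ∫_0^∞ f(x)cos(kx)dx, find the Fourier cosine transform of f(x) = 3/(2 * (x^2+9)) pi * exp(-3 * k)/4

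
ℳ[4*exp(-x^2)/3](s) 2*gamma(s/2)/3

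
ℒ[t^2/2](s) s^(-3)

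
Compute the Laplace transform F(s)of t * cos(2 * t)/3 (s^2 - 4)/(3 * (s^2+4)^2)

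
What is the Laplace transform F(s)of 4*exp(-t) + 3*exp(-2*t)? 3/(s + 2) + 4/(s + 1)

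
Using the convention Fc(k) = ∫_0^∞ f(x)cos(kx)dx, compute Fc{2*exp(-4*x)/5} 8/(5*(k^2 + 16))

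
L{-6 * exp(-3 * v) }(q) -6/(q+3) 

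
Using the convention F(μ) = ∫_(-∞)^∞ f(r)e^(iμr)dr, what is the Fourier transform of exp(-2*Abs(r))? 4/(μ^2 + 4)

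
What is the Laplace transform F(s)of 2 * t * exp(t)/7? 2/(7 * (s - 1)^2)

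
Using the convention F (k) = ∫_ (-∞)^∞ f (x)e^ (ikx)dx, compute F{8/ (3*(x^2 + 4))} 4*pi*exp (-2*Abs (k))/3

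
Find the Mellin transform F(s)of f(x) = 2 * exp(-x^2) gamma(s/2)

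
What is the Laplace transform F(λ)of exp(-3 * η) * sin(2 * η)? 2/((λ + 3)^2 + 4)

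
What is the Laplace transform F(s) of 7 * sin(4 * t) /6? 14/(3 * (s^2 + 16) ) 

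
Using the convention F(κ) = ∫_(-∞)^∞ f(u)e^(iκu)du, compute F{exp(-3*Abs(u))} 6/(κ^2 + 9)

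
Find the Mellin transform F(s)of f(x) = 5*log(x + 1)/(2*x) -5*pi*csc(pi*s)/(2*s - 2)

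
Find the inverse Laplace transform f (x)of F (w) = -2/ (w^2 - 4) -sinh (2*x)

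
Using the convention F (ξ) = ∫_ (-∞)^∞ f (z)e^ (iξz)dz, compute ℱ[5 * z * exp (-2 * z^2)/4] 5 * sqrt (2) * I * sqrt (pi) * ξ * exp (-ξ^2/8)/32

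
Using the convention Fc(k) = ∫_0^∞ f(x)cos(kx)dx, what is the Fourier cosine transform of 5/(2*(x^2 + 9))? 5*pi*exp(-3*k)/12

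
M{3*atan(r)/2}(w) -3*pi*sec(pi*w/2)/(4*w)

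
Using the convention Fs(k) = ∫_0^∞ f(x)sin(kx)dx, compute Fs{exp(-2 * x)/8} k/(8 * (k^2+4))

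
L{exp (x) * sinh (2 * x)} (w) 2/ ( (w - 1)^2 - 4)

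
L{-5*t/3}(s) -5/(3*s^2)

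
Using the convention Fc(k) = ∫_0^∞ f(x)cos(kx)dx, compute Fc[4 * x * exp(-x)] 4 * (1 - k^2)/(k^2 + 1)^2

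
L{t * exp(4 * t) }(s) (s - 4) ^(-2) 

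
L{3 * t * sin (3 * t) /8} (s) 9 * s/ (4 * (s^2 + 9) ^2) 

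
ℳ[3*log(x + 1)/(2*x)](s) -3*pi*csc(pi*s)/(2*s - 2)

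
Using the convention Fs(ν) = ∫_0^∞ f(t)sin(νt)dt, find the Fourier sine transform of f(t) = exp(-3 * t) ν/(ν^2 + 9)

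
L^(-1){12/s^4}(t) 2 * t^3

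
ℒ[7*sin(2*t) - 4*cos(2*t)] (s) 14/(s^2 + 4) - 4*s/(s^2 + 4)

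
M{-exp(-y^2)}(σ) -gamma(σ/2)/2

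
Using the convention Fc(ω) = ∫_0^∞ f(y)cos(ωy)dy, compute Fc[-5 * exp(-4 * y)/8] -5/(2 * ω^2 + 32)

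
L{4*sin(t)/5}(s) 4/(5*(s^2+1))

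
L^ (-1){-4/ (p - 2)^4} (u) -2 * u^3 * exp (2 * u)/3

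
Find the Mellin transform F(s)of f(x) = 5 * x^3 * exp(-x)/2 5 * gamma(s + 3)/2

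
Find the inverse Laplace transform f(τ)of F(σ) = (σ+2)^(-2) τ * exp(-2 * τ)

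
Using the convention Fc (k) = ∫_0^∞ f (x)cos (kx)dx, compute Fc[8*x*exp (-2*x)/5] 8*(4 - k^2)/ (5*(k^2 + 4)^2)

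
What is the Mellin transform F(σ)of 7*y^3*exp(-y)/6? 7*gamma(σ + 3)/6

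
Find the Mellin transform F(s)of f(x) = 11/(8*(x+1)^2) -11*pi*(s - 1)/(8*sin(pi*s))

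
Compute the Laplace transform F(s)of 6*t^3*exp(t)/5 36/(5*(s - 1)^4)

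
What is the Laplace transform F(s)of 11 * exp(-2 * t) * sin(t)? 11/((s + 2)^2 + 1)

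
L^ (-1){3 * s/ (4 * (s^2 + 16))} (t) 3 * cos (4 * t)/4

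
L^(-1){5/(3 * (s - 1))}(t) 5 * exp(t)/3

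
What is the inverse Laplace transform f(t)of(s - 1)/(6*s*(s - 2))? exp(t)*cosh(t)/6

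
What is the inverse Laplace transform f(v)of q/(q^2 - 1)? cosh(v)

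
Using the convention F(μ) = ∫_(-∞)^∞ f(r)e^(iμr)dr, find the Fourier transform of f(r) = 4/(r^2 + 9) 4*pi*exp(-3*Abs(μ))/3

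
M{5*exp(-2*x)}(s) 5*gamma(s)/2^s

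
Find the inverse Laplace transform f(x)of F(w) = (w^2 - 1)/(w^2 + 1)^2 x*cos(x)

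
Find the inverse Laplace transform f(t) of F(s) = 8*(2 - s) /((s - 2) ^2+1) -8*exp(2*t)*cos(t) 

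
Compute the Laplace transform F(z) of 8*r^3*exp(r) 48/(z - 1) ^4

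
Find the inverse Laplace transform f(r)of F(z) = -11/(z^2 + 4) -11*sin(2*r)/2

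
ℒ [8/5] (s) 8/(5*s)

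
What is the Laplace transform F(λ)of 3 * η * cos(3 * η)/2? 3 * (λ^2 - 9)/(2 * (λ^2 + 9)^2)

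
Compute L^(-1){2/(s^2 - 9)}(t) 2 * sinh(3 * t)/3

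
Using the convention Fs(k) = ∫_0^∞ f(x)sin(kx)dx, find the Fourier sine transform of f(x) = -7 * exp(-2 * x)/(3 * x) -7 * atan(k/2)/3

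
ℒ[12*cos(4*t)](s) 12*s/(s^2+16)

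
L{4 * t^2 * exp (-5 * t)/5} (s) 8/ (5 * (s + 5)^3)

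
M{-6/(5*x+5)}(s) -6*pi*csc(pi*s)/5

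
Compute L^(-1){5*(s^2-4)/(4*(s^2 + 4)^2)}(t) 5*t*cos(2*t)/4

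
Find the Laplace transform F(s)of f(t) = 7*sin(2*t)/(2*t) 7*atan(2/s)/2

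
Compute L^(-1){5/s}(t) 5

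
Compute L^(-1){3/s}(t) 3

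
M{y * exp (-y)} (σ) gamma (σ + 1)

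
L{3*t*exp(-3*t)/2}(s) 3/(2*(s + 3)^2)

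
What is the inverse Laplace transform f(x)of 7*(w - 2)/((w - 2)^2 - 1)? 7*exp(2*x)*cosh(x)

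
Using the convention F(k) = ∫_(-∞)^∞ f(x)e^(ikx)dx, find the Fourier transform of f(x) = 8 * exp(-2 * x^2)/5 4 * sqrt(2) * sqrt(pi) * exp(-k^2/8)/5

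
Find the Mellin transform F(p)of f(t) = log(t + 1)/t -pi*csc(pi*p)/(p - 1)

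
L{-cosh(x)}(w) -w/(w^2 - 1)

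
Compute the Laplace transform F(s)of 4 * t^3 24/s^4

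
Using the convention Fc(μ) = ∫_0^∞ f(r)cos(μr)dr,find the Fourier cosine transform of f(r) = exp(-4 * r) 4/(μ^2 + 16)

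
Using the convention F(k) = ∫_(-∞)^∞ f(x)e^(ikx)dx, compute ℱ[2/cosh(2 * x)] pi/cosh(pi * k/4)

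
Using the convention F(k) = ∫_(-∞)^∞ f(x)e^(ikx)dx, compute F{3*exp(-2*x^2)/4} 3*sqrt(2)*sqrt(pi)*exp(-k^2/8)/8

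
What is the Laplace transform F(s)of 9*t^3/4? 27/(2*s^4)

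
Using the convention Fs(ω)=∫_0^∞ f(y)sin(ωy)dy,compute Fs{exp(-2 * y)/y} atan(ω/2)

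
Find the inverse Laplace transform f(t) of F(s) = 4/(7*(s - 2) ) 4*exp(2*t) /7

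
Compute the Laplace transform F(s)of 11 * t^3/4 33/(2 * s^4)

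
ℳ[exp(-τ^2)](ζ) gamma(ζ/2)/2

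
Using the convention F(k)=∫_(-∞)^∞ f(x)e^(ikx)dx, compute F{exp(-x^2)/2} sqrt(pi)*exp(-k^2/4)/2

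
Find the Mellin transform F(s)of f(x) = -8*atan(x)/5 4*pi*sec(pi*s/2)/(5*s)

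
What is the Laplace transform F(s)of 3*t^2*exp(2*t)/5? 6/(5*(s - 2)^3)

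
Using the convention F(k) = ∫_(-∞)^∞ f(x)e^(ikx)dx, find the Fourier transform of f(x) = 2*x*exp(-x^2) I*sqrt(pi)*k*exp(-k^2/4)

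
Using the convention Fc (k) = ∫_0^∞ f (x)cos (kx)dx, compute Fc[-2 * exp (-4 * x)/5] -8/ (5 * k^2 + 80)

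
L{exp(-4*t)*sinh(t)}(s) 1/((s+4)^2 - 1)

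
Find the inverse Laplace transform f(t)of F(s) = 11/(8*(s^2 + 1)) 11*sin(t)/8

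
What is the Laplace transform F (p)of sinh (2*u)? 2/ (p^2 - 4)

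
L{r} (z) z^ (-2)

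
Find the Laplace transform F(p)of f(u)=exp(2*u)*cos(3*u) (p - 2)/((p - 2)^2+9)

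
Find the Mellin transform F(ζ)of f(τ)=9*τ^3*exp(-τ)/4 9*gamma(ζ + 3)/4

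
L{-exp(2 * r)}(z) -1/(z - 2)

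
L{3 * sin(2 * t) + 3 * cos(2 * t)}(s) 3 * s/(s^2 + 4) + 6/(s^2 + 4)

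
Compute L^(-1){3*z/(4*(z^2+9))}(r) 3*cos(3*r)/4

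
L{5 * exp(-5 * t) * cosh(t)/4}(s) 5 * (s + 5)/(4 * ((s + 5)^2 - 1))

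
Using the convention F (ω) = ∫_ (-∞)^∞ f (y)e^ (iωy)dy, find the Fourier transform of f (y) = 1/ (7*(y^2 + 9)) pi*exp (-3*Abs (ω))/21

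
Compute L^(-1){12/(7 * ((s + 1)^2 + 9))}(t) 4 * exp(-t) * sin(3 * t)/7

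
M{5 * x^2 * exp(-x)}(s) 5 * gamma(s + 2)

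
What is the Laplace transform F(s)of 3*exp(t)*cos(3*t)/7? 3*(s - 1)/(7*((s - 1)^2+9))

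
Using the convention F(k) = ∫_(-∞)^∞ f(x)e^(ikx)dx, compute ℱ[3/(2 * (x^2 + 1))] 3 * pi * exp(-Abs(k))/2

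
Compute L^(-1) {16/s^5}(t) 2*t^4/3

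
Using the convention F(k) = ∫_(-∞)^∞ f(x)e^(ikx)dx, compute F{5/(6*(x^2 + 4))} 5*pi*exp(-2*Abs(k))/12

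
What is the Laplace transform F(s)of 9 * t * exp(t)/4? 9/(4 * (s - 1)^2)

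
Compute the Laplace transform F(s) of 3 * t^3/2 9/s^4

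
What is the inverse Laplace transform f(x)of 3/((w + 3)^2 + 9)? exp(-3*x)*sin(3*x)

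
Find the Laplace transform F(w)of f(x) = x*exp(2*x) (w - 2)^(-2)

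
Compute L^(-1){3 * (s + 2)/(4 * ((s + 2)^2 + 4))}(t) 3 * exp(-2 * t) * cos(2 * t)/4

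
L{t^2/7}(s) 2/(7 * s^3)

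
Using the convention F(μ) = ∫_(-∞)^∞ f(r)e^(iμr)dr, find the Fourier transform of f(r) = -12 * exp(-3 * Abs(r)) -72/(μ^2 + 9)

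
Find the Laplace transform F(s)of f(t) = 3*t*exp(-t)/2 3/(2*(s + 1)^2)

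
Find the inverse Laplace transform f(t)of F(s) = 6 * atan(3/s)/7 6 * sin(3 * t)/(7 * t)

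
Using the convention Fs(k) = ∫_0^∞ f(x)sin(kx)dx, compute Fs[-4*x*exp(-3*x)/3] -8*k/(k^2 + 9)^2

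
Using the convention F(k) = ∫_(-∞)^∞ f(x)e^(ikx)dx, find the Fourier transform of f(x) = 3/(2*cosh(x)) 3*pi/(2*cosh(pi*k/2))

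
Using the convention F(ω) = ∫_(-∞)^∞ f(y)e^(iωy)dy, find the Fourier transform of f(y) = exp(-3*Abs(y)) 6/(ω^2 + 9)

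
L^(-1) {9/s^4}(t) 3*t^3/2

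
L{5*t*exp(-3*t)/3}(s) 5/(3*(s + 3)^2)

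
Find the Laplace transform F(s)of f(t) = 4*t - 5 4/s^2 - 5/s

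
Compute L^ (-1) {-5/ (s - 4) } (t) -5*exp (4*t) 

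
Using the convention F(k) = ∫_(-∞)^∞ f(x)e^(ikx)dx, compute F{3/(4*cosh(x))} 3*pi/(4*cosh(pi*k/2))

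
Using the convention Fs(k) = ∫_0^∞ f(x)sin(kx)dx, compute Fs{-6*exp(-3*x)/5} -6*k/(5*k^2 + 45)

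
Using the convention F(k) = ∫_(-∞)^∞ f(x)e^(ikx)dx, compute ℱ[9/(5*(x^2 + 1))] 9*pi*exp(-Abs(k))/5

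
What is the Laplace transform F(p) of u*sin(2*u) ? 4*p/(p^2 + 4) ^2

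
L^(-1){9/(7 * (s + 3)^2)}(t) 9 * t * exp(-3 * t)/7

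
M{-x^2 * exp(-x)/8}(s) -gamma(s + 2)/8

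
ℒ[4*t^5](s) 480/s^6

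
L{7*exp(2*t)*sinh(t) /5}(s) 7/(5*((s - 2) ^2 - 1) ) 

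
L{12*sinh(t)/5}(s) 12/(5*(s^2-1))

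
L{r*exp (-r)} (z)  (z + 1)^ (-2)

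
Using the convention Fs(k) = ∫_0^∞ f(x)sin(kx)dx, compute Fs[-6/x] -3*pi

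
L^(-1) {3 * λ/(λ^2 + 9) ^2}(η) η * sin(3 * η) /2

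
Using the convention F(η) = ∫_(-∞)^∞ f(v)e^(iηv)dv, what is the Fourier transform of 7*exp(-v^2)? 7*sqrt(pi)*exp(-η^2/4)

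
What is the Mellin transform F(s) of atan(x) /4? -pi*sec(pi*s/2) /(8*s) 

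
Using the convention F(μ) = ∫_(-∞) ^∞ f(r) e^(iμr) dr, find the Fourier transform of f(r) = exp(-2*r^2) sqrt(2)*sqrt(pi)*exp(-μ^2/8) /2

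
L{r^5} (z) 120/z^6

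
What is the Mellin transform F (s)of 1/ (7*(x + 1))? pi*csc (pi*s)/7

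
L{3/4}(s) 3/(4 * s)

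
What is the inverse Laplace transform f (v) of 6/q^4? v^3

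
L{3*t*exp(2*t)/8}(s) 3/(8*(s - 2)^2)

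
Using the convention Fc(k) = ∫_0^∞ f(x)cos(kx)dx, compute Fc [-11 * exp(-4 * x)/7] -44/(7 * k^2 + 112)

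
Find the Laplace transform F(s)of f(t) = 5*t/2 5/(2*s^2)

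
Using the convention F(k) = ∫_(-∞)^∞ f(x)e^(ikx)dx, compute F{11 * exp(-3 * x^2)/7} 11 * sqrt(3) * sqrt(pi) * exp(-k^2/12)/21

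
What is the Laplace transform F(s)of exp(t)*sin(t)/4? 1/(4*((s - 1)^2 + 1))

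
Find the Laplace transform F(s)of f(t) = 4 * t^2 8/s^3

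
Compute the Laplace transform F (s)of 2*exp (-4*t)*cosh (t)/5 2*(s + 4)/ (5*( (s + 4)^2-1))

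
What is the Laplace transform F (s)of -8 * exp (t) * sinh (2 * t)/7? -16/ (7 * (s - 1)^2 - 28)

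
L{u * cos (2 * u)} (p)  (p^2 - 4)/ (p^2 + 4)^2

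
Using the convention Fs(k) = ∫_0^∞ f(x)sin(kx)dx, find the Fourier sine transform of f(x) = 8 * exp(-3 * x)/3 8 * k/(3 * (k^2 + 9))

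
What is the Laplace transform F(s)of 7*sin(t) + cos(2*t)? 7/(s^2 + 1) + s/(s^2 + 4)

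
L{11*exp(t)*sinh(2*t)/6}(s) 11/(3*((s - 1)^2 - 4))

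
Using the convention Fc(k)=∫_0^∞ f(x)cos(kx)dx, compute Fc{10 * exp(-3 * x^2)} 5 * sqrt(3) * sqrt(pi) * exp(-k^2/12)/3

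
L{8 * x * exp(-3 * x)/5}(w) 8/(5 * (w + 3)^2)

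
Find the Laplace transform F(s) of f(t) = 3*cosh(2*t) 3*s/(s^2-4) 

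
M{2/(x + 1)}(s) 2 * pi * csc(pi * s)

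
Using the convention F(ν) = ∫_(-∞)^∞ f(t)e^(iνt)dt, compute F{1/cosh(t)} pi/cosh(pi * ν/2)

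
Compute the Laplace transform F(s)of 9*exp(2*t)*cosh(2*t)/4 9*(s - 2)/(4*s*(s - 4))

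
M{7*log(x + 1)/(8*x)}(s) -7*pi*csc(pi*s)/(8*s - 8)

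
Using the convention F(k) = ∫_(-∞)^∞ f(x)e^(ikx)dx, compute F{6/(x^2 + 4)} 3 * pi * exp(-2 * Abs(k))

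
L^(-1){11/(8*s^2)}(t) 11*t/8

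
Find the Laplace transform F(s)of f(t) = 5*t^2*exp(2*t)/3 10/(3*(s - 2)^3)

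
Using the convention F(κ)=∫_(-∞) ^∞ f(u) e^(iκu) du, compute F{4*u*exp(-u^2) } 2*I*sqrt(pi)*κ*exp(-κ^2/4) 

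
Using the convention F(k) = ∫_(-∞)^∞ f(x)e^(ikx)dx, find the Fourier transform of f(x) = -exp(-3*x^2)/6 -sqrt(3)*sqrt(pi)*exp(-k^2/12)/18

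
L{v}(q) q^(-2)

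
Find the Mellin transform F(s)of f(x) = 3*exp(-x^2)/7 3*gamma(s/2)/14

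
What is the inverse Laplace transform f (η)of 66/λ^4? 11 * η^3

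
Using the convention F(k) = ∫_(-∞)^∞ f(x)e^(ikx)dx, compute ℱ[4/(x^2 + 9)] 4*pi*exp(-3*Abs(k))/3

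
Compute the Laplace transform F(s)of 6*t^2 12/s^3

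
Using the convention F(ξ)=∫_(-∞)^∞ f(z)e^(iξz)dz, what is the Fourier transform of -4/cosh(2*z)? -2*pi/cosh(pi*ξ/4)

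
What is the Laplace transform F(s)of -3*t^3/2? -9/s^4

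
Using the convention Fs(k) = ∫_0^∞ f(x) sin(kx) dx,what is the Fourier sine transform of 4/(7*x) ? 2*pi/7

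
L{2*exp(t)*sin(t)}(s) 2/((s - 1)^2 + 1)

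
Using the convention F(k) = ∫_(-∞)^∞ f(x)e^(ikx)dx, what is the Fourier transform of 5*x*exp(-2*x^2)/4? 5*sqrt(2)*I*sqrt(pi)*k*exp(-k^2/8)/32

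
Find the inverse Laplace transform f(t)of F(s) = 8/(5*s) 8/5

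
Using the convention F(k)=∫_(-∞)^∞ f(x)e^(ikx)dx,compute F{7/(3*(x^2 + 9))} 7*pi*exp(-3*Abs(k))/9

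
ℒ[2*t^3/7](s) 12/ (7*s^4)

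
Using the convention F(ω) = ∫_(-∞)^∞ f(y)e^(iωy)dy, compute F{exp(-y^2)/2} sqrt(pi)*exp(-ω^2/4)/2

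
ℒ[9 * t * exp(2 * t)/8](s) 9/(8 * (s - 2)^2)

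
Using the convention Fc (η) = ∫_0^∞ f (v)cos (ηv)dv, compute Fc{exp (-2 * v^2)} sqrt (2) * sqrt (pi) * exp (-η^2/8)/4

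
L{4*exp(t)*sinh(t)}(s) 4/(s*(s - 2))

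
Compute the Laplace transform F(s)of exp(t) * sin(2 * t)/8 1/(4 * ((s - 1)^2 + 4))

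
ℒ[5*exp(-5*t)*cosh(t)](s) 5*(s + 5) /((s + 5) ^2 - 1) 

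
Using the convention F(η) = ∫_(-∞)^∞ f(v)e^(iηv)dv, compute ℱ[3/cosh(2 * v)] 3 * pi/(2 * cosh(pi * η/4))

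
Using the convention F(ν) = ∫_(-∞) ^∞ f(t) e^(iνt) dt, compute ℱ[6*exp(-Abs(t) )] 12/(ν^2 + 1) 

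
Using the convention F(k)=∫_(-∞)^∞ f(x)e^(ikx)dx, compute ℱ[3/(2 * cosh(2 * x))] 3 * pi/(4 * cosh(pi * k/4))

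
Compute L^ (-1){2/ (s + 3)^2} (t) 2 * t * exp (-3 * t)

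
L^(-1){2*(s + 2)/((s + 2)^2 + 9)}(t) 2*exp(-2*t)*cos(3*t)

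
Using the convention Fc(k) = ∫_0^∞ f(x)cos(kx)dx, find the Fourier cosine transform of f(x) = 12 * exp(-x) 12/(k^2 + 1)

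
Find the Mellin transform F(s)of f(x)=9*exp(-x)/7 9*gamma(s)/7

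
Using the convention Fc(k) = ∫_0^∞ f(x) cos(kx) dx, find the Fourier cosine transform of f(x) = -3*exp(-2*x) -6/(k^2 + 4) 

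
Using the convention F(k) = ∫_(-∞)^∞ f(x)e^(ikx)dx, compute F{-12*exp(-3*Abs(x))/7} -72/(7*k^2 + 63)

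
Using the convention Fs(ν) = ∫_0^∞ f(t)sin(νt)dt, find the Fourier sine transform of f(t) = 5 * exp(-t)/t 5 * atan(ν)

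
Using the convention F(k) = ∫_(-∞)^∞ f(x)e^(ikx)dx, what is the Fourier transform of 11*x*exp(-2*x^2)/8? 11*sqrt(2)*I*sqrt(pi)*k*exp(-k^2/8)/64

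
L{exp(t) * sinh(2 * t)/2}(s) 1/((s - 1)^2 - 4)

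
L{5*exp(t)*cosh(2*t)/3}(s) 5*(s - 1)/(3*((s - 1)^2 - 4))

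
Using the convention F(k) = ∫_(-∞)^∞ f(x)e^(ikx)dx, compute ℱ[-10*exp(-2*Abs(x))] -40/(k^2 + 4)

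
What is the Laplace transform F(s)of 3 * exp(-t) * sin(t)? 3/((s + 1)^2 + 1)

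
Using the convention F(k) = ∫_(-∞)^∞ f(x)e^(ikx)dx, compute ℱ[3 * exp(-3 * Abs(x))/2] 9/(k^2+9)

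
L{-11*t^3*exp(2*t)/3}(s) -22/(s - 2)^4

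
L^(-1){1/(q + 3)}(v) exp(-3*v)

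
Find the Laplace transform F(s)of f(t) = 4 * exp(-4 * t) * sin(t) 4/((s + 4)^2 + 1)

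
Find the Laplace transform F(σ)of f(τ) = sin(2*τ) 2/(σ^2 + 4)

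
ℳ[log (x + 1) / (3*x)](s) -pi*csc (pi*s) / (3*s - 3) 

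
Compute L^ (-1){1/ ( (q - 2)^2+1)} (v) exp (2 * v) * sin (v)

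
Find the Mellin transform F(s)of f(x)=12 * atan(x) -6 * pi * sec(pi * s/2)/s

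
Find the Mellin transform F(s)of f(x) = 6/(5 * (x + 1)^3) 3 * pi * (s - 2) * (s - 1)/(5 * sin(pi * s))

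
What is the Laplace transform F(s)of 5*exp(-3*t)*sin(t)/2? 5/(2*((s+3)^2+1))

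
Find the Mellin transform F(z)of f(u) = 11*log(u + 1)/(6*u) -11*pi*csc(pi*z)/(6*z - 6)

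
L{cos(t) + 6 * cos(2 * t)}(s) 6 * s/(s^2 + 4) + s/(s^2 + 1)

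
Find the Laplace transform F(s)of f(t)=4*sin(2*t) 8/(s^2 + 4)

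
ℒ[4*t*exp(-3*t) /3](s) 4/(3*(s + 3) ^2) 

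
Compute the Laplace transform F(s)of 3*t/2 3/(2*s^2)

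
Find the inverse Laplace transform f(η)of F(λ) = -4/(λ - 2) -4*exp(2*η)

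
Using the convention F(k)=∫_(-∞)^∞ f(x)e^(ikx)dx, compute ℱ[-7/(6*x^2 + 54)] -7*pi*exp(-3*Abs(k))/18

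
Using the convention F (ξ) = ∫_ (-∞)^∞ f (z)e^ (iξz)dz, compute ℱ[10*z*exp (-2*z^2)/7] 5*sqrt (2)*I*sqrt (pi)*ξ*exp (-ξ^2/8)/28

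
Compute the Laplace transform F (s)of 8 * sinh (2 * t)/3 16/ (3 * (s^2 - 4))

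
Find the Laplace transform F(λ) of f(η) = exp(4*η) 1/(λ - 4) 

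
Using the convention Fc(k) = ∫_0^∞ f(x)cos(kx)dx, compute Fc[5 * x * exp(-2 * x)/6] 5 * (4 - k^2)/(6 * (k^2 + 4)^2)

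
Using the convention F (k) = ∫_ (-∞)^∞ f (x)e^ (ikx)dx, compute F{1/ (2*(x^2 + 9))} pi*exp (-3*Abs (k))/6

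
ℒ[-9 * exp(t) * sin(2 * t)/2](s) -9/((s - 1)^2 + 4)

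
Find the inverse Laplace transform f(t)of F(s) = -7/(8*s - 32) -7*exp(4*t)/8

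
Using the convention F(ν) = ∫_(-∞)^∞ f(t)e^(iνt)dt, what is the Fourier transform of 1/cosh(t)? pi/cosh(pi*ν/2)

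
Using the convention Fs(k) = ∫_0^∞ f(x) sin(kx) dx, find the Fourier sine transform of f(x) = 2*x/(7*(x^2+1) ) pi*exp(-k) /7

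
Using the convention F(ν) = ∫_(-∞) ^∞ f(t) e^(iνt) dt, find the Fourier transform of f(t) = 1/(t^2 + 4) pi*exp(-2*Abs(ν) ) /2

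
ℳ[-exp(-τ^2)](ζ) -gamma(ζ/2)/2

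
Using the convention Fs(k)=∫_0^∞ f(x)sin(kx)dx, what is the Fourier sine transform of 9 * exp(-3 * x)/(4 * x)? 9 * atan(k/3)/4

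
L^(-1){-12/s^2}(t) -12*t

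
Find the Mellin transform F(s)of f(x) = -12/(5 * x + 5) -12 * pi * csc(pi * s)/5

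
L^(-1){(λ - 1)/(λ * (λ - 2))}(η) exp(η) * cosh(η)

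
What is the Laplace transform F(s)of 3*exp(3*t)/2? 3/(2*(s - 3))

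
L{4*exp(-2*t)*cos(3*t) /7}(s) 4*(s + 2) /(7*((s + 2) ^2 + 9) ) 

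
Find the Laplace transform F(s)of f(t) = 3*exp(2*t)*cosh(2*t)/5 3*(s - 2)/(5*s*(s - 4))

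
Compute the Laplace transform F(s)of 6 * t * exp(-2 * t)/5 6/(5 * (s + 2)^2)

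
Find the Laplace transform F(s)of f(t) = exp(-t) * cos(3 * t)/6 (s + 1)/(6 * ((s + 1)^2 + 9))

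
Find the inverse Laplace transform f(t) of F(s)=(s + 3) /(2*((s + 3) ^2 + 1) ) exp(-3*t)*cos(t) /2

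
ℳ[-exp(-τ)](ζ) -gamma(ζ)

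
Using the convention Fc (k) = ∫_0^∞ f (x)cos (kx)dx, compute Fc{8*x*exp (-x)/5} 8*(1 - k^2)/ (5*(k^2 + 1)^2)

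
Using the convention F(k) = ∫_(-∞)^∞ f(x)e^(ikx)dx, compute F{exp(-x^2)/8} sqrt(pi)*exp(-k^2/4)/8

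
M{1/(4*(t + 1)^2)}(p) (-pi*p + pi)/(4*sin(pi*p))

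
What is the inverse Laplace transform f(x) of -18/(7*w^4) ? -3*x^3/7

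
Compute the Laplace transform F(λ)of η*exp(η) (λ - 1)^(-2)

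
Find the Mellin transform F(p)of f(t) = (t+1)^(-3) pi * (p - 2) * (p - 1)/(2 * sin(pi * p))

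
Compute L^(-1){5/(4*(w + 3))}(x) 5*exp(-3*x)/4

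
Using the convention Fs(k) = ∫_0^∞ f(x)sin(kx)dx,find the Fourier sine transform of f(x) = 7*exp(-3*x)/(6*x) 7*atan(k/3)/6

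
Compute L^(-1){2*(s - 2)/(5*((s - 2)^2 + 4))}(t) 2*exp(2*t)*cos(2*t)/5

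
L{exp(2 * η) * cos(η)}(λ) (λ - 2)/((λ - 2)^2 + 1)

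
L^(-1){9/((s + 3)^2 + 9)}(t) 3*exp(-3*t)*sin(3*t)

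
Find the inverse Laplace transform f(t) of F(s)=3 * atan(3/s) 3 * sin(3 * t) /t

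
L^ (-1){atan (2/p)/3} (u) sin (2*u)/ (3*u)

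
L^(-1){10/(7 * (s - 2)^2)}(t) 10 * t * exp(2 * t)/7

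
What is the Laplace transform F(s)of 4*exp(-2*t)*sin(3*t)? 12/((s + 2)^2 + 9)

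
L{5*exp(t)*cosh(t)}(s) 5*(s - 1)/(s*(s - 2))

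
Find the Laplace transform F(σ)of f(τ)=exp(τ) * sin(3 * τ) 3/((σ - 1)^2 + 9)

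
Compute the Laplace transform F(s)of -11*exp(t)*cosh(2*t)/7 11*(1 - s)/(7*((s - 1)^2 - 4))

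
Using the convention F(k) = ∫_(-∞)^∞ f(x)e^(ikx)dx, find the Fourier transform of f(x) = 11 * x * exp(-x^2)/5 11 * I * sqrt(pi) * k * exp(-k^2/4)/10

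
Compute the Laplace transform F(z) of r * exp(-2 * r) (z+2) ^(-2) 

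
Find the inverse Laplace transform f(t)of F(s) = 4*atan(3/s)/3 4*sin(3*t)/(3*t)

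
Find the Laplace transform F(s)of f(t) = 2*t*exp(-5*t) 2/(s + 5)^2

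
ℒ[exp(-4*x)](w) 1/(w + 4) 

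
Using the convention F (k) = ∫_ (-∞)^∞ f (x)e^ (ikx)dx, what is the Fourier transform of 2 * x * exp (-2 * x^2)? sqrt (2) * I * sqrt (pi) * k * exp (-k^2/8)/4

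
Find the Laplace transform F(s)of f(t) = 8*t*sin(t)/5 16*s/(5*(s^2 + 1)^2)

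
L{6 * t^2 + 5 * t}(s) 12/s^3 + 5/s^2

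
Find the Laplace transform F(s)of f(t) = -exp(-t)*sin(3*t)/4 -3/(4*(s + 1)^2 + 36)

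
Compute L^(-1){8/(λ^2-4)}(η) 4*sinh(2*η)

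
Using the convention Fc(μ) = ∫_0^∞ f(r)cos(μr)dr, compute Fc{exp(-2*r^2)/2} sqrt(2)*sqrt(pi)*exp(-μ^2/8)/8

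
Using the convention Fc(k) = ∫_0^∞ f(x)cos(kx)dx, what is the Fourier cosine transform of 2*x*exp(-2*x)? 2*(4 - k^2)/(k^2 + 4)^2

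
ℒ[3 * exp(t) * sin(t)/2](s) 3/(2 * ((s - 1)^2+1))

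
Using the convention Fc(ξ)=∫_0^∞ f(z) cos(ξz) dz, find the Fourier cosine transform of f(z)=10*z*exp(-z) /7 10*(1 - ξ^2) /(7*(ξ^2 + 1) ^2) 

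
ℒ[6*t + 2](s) 6/s^2 + 2/s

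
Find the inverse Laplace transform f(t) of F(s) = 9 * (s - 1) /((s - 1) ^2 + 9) 9 * exp(t) * cos(3 * t) 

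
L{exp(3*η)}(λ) 1/(λ - 3)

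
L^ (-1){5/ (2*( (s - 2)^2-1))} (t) 5*exp (2*t)*sinh (t)/2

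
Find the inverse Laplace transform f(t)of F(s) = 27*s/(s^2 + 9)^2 9*t*sin(3*t)/2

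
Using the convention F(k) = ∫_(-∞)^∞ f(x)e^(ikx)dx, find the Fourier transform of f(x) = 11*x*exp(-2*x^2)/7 11*sqrt(2)*I*sqrt(pi)*k*exp(-k^2/8)/56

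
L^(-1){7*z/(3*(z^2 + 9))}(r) 7*cos(3*r)/3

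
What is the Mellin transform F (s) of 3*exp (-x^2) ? 3*gamma (s/2) /2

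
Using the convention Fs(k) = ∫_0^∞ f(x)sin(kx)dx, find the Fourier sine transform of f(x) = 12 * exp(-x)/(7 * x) 12 * atan(k)/7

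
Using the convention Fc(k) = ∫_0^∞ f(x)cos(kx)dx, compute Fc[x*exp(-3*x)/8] (9 - k^2)/(8*(k^2 + 9)^2)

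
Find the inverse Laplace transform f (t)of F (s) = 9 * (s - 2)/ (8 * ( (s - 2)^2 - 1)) 9 * exp (2 * t) * cosh (t)/8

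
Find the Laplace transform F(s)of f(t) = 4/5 4/(5*s)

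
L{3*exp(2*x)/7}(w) 3/(7*(w - 2))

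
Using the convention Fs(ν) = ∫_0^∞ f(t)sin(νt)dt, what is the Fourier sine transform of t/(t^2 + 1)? pi * exp(-ν)/2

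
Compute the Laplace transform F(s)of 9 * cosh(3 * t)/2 9 * s/(2 * (s^2 - 9))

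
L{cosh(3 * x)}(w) w/(w^2 - 9)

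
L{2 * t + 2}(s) 2/s^2 + 2/s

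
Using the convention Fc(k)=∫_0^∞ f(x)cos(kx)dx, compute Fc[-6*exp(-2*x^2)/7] -3*sqrt(2)*sqrt(pi)*exp(-k^2/8)/14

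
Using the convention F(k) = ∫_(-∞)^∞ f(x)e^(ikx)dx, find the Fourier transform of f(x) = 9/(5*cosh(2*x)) 9*pi/(10*cosh(pi*k/4))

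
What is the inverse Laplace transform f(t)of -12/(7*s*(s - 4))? -6*exp(2*t)*sinh(2*t)/7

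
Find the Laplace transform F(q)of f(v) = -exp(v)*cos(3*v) (1 - q)/((q - 1)^2 + 9)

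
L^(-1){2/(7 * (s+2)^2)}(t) 2 * t * exp(-2 * t)/7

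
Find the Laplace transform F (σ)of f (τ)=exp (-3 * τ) 1/ (σ + 3)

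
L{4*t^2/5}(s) 8/(5*s^3)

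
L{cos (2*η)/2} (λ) λ/ (2*(λ^2 + 4))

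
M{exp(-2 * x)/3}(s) gamma(s)/(3 * 2^s)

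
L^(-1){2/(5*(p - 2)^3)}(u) u^2*exp(2*u)/5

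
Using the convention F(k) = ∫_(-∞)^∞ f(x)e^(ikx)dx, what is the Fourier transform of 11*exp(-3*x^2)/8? 11*sqrt(3)*sqrt(pi)*exp(-k^2/12)/24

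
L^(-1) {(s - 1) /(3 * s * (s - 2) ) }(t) exp(t) * cosh(t) /3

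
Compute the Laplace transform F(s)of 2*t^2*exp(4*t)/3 4/(3*(s - 4)^3)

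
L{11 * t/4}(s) 11/(4 * s^2)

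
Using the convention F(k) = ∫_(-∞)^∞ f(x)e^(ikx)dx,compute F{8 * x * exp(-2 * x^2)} sqrt(2) * I * sqrt(pi) * k * exp(-k^2/8)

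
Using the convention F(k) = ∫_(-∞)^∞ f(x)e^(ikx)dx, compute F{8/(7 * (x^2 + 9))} 8 * pi * exp(-3 * Abs(k))/21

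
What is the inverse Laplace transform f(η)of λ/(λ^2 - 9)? cosh(3 * η)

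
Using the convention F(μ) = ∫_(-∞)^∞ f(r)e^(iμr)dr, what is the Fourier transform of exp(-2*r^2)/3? sqrt(2)*sqrt(pi)*exp(-μ^2/8)/6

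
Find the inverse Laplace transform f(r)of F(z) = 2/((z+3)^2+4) exp(-3 * r) * sin(2 * r)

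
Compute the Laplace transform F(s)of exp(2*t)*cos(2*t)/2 (s - 2)/(2*((s - 2)^2 + 4))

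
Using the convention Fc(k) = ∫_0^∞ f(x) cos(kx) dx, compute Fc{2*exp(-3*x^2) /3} sqrt(3)*sqrt(pi)*exp(-k^2/12) /9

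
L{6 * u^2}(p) 12/p^3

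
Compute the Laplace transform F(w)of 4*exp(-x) 4/(w+1)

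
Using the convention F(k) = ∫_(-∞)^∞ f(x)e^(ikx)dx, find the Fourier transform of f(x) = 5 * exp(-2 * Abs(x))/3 20/(3 * (k^2 + 4))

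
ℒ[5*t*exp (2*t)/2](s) 5/ (2*(s - 2)^2)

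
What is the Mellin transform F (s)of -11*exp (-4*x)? -11*gamma (s)/4^s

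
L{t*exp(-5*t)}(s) (s+5)^(-2)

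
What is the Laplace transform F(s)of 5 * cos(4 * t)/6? 5 * s/(6 * (s^2 + 16))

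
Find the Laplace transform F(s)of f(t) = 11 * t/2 11/(2 * s^2)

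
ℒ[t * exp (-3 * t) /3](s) 1/ (3 * (s+3) ^2) 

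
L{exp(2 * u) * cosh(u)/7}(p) (p - 2)/(7 * ((p - 2)^2-1))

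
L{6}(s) 6/s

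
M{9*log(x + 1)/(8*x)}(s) -9*pi*csc(pi*s)/(8*s - 8)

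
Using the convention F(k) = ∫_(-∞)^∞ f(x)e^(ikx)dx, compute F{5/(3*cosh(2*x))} 5*pi/(6*cosh(pi*k/4))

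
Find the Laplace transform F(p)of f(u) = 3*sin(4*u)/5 12/(5*(p^2 + 16))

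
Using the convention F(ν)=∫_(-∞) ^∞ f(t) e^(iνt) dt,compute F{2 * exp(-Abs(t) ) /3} 4/(3 * (ν^2+1) ) 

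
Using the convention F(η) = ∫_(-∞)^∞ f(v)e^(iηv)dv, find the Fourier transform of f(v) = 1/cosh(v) pi/cosh(pi*η/2)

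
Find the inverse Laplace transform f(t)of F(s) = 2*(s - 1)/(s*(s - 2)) 2*exp(t)*cosh(t)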